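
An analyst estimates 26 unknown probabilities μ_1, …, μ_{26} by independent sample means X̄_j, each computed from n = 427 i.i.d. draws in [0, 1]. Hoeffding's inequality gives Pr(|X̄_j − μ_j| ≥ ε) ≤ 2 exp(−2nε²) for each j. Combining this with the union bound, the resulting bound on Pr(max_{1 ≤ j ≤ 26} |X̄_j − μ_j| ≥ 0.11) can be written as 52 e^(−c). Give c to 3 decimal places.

10.333

Union bound over the 26 events: Pr(max_{1 ≤ j ≤ 26} |X̄_j − μ_j| ≥ 0.11) ≤ 26·2·exp(−2nε²) = 52 exp(−2·427·0.11²).
So c = 2·427·0.11² = 10.3334.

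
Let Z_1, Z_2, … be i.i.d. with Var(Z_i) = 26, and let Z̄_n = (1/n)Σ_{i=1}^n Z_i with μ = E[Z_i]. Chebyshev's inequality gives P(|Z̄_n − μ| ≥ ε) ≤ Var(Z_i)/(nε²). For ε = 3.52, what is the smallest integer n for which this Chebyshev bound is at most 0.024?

88

Require 26/(n·3.52²) ≤ 0.024, i.e. n ≥ 26/(0.024·3.52²) = 87.433.
The smallest integer n is 88.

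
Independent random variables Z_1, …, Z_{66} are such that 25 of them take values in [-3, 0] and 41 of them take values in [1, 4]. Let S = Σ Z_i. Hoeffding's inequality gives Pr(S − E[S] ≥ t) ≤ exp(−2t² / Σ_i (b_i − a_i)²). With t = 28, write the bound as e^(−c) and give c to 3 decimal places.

2.640

Σ(b_i − a_i)² = 25·3² + 41·3² = 594.
c = 2t² / 594 = 2·28² / 594 = 2.6397.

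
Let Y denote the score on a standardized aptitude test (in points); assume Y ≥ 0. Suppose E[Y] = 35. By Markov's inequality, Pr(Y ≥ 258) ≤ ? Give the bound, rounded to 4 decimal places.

Markov's inequality: for a non-negative random variable, Pr(Y ≥ a) ≤ E[Y]/a.
Here E[Y] = 35 and a = 258, so the bound is 35/258 = 0.1357.

0.1357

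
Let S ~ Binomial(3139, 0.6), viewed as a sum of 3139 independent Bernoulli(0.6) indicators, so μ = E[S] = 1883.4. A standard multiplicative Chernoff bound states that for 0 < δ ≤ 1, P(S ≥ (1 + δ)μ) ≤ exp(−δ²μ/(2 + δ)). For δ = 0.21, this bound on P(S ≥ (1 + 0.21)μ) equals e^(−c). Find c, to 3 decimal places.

37.583

c = δ²μ/(2 + δ) = 0.21²·1883.4/(2 + 0.21) = 37.5828.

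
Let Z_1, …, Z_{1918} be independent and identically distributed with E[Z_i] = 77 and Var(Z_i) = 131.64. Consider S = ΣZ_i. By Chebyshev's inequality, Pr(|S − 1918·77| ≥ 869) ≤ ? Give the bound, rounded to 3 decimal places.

0.334

Var(S) = n·Var(Z_i) = 1918·131.64 = 252485.52.
Chebyshev: Pr(|S − 1918·77| ≥ 869) ≤ Var(S)/869² = 252485.52/755161 = 0.3343.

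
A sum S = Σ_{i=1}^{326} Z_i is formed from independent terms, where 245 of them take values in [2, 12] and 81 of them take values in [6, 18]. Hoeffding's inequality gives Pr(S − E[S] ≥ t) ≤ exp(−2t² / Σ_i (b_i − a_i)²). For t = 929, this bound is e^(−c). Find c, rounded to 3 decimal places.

Σ(b_i − a_i)² = 245·10² + 81·12² = 36164.
c = 2t² / 36164 = 2·929² / 36164 = 47.7293.

47.729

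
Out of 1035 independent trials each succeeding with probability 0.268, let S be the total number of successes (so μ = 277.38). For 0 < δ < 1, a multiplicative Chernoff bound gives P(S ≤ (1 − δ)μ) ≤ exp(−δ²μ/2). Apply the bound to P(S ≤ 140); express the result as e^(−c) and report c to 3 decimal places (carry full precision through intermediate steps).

34.021

Write 140 = (1 − δ)μ, so δ = 1 − 140/277.38 = 0.4952772…
Then the exponent is δ²μ/2 = (μ − 140)²/(2μ) = 34.020593.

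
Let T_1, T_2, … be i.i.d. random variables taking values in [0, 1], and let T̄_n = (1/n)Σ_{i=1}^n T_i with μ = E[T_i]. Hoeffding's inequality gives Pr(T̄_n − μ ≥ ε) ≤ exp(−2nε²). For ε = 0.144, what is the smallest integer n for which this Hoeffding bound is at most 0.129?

Require exp(−2nε²) ≤ 0.129, i.e. 2nε² ≥ ln(1/0.129) = 2.047943.
So n ≥ 2.047943 / (2·0.144²) = 49.381.
The smallest integer n is 50.

50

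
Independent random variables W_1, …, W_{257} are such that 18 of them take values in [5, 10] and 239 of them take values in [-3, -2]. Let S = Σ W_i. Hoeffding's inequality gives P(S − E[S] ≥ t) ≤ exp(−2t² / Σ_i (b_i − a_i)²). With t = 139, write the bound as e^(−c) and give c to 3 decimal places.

Σ(b_i − a_i)² = 18·5² + 239·1² = 689.
c = 2t² / 689 = 2·139² / 689 = 56.0842.

56.084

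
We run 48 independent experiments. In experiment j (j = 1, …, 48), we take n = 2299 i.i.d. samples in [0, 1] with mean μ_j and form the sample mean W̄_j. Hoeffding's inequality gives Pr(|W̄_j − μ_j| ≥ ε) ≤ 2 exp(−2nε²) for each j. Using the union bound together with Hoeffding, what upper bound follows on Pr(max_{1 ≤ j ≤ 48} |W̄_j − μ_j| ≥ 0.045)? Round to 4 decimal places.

0.0087

Per-experiment Hoeffding bound: 2·exp(−2·2299·0.045²) = 2·exp(−9.31095) = 0.00018086.
Union bound over 48 events: 48·0.00018086 = 0.00868.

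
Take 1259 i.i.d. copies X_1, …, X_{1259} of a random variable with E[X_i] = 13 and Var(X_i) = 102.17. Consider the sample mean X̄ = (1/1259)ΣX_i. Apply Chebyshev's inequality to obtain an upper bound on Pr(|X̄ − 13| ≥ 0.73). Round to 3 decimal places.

Var(X̄) = Var(X_i)/n = 102.17/1259 = 0.081152.
Chebyshev: Pr(|X̄ − 13| ≥ 0.73) ≤ Var(X̄)/(0.73)² = 102.17/(1259·0.73²) = 0.1523.

0.152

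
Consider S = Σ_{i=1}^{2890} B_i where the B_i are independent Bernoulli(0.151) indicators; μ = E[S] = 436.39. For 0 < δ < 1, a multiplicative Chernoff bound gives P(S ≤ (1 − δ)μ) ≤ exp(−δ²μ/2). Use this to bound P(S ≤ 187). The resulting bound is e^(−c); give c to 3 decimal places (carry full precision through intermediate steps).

Write 187 = (1 − δ)μ, so δ = 1 − 187/436.39 = 0.5714842…
Then the exponent is δ²μ/2 = (μ − 187)²/(2μ) = 71.261225.

71.261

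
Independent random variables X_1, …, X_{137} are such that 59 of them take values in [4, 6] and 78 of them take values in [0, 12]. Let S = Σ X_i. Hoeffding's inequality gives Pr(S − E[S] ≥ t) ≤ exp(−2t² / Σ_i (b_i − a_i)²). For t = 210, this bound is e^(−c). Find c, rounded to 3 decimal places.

7.691

Σ(b_i − a_i)² = 59·2² + 78·12² = 11468.
c = 2t² / 11468 = 2·210² / 11468 = 7.6910.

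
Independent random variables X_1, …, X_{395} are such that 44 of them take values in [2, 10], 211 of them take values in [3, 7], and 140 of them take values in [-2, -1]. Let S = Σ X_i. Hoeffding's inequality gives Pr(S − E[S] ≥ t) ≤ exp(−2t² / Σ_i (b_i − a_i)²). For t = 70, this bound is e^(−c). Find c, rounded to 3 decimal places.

Σ(b_i − a_i)² = 44·8² + 211·4² + 140·1² = 6332.
c = 2t² / 6332 = 2·70² / 6332 = 1.5477.

1.548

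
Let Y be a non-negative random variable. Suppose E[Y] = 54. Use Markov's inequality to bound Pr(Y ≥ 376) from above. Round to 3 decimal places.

0.144

Markov's inequality: for a non-negative random variable, Pr(Y ≥ a) ≤ E[Y]/a.
Here E[Y] = 54 and a = 376, so the bound is 54/376 = 0.1436.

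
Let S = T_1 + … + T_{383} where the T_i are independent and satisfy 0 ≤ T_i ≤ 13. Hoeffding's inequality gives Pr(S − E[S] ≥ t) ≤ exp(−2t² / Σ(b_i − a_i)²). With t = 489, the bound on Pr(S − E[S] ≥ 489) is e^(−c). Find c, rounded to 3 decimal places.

Σ(b_i − a_i)² = 383·(13)² = 64727.
c = 2t²/64727 = 2·489²/64727 = 7.3886.

7.389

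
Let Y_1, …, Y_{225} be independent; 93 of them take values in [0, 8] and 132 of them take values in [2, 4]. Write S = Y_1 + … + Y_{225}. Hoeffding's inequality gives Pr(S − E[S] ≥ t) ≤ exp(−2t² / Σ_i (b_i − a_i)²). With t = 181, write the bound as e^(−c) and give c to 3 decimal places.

Σ(b_i − a_i)² = 93·8² + 132·2² = 6480.
c = 2t² / 6480 = 2·181² / 6480 = 10.1114.

10.111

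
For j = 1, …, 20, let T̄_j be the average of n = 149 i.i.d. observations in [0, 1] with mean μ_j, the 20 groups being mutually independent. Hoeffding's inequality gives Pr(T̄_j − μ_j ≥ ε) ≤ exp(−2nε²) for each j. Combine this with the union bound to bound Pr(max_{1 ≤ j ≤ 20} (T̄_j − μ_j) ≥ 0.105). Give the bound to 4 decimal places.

Per-experiment Hoeffding bound: exp(−2·149·0.105²) = exp(−3.28545) = 0.037424.
Union bound over 20 events: 20·0.037424 = 0.74847.

0.7485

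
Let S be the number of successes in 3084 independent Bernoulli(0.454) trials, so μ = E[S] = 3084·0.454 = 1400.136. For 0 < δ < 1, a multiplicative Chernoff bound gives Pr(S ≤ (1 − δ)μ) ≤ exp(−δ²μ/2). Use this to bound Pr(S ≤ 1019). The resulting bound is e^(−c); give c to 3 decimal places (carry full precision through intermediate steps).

Write 1019 = (1 − δ)μ, so δ = 1 − 1019/1400.136 = 0.2722136…
Then the exponent is δ²μ/2 = (μ − 1019)²/(2μ) = 51.875193.

51.875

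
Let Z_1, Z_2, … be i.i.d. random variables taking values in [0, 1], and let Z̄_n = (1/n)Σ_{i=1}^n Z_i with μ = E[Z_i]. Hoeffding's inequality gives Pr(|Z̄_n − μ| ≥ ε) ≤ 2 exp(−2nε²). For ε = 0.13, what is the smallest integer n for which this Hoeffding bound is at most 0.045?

113

Require 2·exp(−2nε²) ≤ 0.045, i.e. 2nε² ≥ ln(2/0.045) = 3.794240.
So n ≥ 3.794240 / (2·0.13²) = 112.256.
The smallest integer n is 113.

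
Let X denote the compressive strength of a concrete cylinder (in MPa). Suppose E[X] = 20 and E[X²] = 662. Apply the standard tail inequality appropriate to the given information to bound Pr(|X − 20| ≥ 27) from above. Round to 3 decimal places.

0.359

The first two moments determine the variance, so Chebyshev's inequality is the sharpest standard bound available.
Var(X) = E[X²] − (E[X])² = 662 − 400 = 262.
Chebyshev's inequality: Pr(|X − μ| ≥ t) ≤ Var(X)/t² = 262/729 = 0.3594.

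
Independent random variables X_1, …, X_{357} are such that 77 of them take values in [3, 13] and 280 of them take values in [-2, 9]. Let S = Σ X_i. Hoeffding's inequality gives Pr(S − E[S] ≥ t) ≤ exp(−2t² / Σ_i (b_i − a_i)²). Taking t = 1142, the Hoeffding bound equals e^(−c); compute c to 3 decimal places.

62.730

Σ(b_i − a_i)² = 77·10² + 280·11² = 41580.
c = 2t² / 41580 = 2·1142² / 41580 = 62.7304.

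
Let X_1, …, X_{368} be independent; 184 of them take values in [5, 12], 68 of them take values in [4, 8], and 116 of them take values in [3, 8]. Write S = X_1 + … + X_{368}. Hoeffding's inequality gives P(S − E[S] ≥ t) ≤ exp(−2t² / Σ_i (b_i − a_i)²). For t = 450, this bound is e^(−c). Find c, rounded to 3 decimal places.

31.144

Σ(b_i − a_i)² = 184·7² + 68·4² + 116·5² = 13004.
c = 2t² / 13004 = 2·450² / 13004 = 31.1443.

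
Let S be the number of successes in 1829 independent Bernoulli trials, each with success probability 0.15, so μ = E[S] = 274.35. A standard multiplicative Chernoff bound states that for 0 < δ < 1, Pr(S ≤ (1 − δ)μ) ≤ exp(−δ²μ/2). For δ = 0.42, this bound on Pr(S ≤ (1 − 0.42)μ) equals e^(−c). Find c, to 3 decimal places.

24.198

c = δ²μ/2 = 0.42²·274.35/2 = 24.1977.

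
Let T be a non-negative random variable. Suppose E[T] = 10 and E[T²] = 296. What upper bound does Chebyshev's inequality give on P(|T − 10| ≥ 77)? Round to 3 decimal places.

0.033

Var(T) = E[T²] − (E[T])² = 296 − 100 = 196.
Chebyshev's inequality: P(|T − μ| ≥ t) ≤ Var(T)/t² = 196/5929 = 0.0331.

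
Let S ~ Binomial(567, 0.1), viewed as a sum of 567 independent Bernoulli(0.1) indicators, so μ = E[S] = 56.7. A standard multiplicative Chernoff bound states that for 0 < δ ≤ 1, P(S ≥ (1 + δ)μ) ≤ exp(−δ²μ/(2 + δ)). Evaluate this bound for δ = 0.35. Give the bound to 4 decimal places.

0.0520

Exponent = δ²μ/(2 + δ) = 0.35²·56.7/2.35 = 2.9556.
Bound = exp(−2.9556) = 0.05205.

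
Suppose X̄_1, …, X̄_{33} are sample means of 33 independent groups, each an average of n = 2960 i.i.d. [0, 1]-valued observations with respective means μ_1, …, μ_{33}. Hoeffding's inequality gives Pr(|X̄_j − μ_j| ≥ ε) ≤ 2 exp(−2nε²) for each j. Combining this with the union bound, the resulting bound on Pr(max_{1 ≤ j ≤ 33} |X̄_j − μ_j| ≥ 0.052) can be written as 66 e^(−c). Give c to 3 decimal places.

16.008

Union bound over the 33 events: Pr(max_{1 ≤ j ≤ 33} |X̄_j − μ_j| ≥ 0.052) ≤ 33·2·exp(−2nε²) = 66 exp(−2·2960·0.052²).
So c = 2·2960·0.052² = 16.0077.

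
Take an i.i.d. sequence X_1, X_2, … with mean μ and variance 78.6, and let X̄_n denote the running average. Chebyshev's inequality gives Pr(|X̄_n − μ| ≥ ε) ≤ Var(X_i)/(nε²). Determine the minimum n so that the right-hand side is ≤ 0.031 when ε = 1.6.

991

Require 78.6/(n·1.6²) ≤ 0.031, i.e. n ≥ 78.6/(0.031·1.6²) = 990.423.
The smallest integer n is 991.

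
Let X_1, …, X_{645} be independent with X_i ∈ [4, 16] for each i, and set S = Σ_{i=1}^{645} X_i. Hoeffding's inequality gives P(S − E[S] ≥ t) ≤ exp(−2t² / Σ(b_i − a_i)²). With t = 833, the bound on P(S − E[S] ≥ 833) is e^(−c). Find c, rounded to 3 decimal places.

Σ(b_i − a_i)² = 645·(12)² = 92880.
c = 2t²/92880 = 2·833²/92880 = 14.9416.

14.942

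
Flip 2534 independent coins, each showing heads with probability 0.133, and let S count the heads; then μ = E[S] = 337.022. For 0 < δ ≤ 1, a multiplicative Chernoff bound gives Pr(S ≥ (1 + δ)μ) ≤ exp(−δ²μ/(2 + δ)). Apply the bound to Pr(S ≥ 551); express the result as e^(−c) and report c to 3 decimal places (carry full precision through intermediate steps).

51.560

Write 551 = (1 + δ)μ, so δ = 551/337.022 − 1 = 0.6349081…
Then the exponent is δ²μ/(2 + δ) = (551 − μ)² / (μ·(2 + δ)) = 51.560192.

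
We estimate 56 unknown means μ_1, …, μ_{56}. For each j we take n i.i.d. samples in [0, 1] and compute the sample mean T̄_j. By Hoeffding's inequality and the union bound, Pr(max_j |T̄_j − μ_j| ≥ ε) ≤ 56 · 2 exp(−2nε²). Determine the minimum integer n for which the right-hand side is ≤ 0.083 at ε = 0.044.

1862

Need 2·56·exp(−2nε²) ≤ 0.083, i.e. exp(−2nε²) ≤ 0.083/112.
So 2nε² ≥ ln(112/0.083) = 7.207414.
Hence n ≥ 7.207414/(2·0.044²) = 1861.419.
The smallest integer n is 1862.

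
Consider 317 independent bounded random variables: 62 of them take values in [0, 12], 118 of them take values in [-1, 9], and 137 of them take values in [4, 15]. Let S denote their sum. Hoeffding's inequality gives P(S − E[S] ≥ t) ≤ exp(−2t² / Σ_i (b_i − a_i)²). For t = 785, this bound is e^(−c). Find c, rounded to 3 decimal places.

33.037

Σ(b_i − a_i)² = 62·12² + 118·10² + 137·11² = 37305.
c = 2t² / 37305 = 2·785² / 37305 = 33.0371.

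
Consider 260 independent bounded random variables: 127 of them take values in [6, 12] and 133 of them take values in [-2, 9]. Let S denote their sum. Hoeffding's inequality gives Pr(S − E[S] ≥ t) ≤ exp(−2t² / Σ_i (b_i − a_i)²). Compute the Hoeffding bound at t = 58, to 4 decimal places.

Σ(b_i − a_i)² = 127·6² + 133·11² = 20665.
Exponent = 2·58² / 20665 = 0.32557.
Bound = exp(−0.32557) = 0.72211.

0.7221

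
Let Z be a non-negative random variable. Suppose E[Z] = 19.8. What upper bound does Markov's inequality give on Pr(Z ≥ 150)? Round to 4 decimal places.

Markov's inequality: for a non-negative random variable, Pr(Z ≥ a) ≤ E[Z]/a.
Here E[Z] = 19.8 and a = 150, so the bound is 19.8/150 = 0.1320.

0.1320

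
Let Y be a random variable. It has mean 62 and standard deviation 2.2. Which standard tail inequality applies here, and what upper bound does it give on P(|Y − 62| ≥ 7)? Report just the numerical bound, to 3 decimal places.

0.099

Mean and variance are known, so Chebyshev's inequality applies.
Chebyshev: P(|Y − μ| ≥ t) ≤ Var(Y)/t².
Var(Y) = σ² = 2.2² = 4.84.
Bound = 4.84 / 49 = 0.0988.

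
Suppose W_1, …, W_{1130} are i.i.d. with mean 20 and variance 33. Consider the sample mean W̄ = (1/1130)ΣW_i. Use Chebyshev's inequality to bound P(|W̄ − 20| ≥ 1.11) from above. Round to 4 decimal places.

0.0237

Var(W̄) = Var(W_i)/n = 33/1130 = 0.029204.
Chebyshev: P(|W̄ − 20| ≥ 1.11) ≤ Var(W̄)/(1.11)² = 33/(1130·1.11²) = 0.0237.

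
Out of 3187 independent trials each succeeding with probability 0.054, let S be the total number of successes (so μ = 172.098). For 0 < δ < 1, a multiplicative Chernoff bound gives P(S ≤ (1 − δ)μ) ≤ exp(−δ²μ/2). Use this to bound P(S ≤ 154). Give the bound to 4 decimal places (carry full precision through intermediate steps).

0.3861

Write 154 = (1 − δ)μ, so δ = 1 − 154/172.098 = 0.105161…
Then the exponent is δ²μ/2 = (μ − 154)²/(2μ) = 0.951602.
Bound = exp(−0.951602) = 0.38612.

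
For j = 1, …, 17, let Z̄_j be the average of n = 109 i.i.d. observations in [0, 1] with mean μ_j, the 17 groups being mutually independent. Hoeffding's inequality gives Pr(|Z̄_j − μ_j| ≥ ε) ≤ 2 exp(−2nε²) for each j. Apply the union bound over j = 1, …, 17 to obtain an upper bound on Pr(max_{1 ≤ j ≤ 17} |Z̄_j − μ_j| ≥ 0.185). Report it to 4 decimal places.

Per-experiment Hoeffding bound: 2·exp(−2·109·0.185²) = 2·exp(−7.46105) = 0.0011501.
Union bound over 17 events: 17·0.0011501 = 0.01955.

0.0196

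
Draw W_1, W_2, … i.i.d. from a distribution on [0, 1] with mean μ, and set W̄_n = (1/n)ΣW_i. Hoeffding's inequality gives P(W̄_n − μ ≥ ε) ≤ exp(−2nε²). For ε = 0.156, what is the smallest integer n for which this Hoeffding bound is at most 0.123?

Require exp(−2nε²) ≤ 0.123, i.e. 2nε² ≥ ln(1/0.123) = 2.095571.
So n ≥ 2.095571 / (2·0.156²) = 43.055.
The smallest integer n is 44.

44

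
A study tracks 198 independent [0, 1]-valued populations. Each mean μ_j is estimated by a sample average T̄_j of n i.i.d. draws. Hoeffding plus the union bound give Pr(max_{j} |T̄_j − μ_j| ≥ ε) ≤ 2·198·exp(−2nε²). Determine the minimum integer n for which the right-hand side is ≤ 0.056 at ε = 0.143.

Need 2·198·exp(−2nε²) ≤ 0.056, i.e. exp(−2nε²) ≤ 0.056/396.
So 2nε² ≥ ln(396/0.056) = 8.863818.
Hence n ≥ 8.863818/(2·0.143²) = 216.730.
The smallest integer n is 217.

217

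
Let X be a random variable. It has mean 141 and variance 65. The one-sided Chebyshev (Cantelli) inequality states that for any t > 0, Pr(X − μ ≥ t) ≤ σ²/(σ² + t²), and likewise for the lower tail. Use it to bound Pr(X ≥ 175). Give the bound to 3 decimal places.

0.053

Here σ² = 65 and t = 34, so σ² + t² = 1221.
Cantelli's bound: 65/1221 = 0.0532.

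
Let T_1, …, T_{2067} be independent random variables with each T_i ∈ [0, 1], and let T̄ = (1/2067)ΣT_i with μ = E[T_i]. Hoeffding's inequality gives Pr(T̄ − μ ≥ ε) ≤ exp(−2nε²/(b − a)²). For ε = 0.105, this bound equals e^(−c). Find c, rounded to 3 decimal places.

45.577

c = 2nε²/(b − a)² = 2·2067·0.105² / 1² = 45.5774.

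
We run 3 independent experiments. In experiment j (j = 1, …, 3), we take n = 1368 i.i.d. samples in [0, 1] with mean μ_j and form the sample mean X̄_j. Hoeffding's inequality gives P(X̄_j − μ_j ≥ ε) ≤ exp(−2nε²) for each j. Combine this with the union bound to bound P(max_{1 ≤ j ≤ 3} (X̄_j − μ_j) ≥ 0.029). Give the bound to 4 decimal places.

Per-experiment Hoeffding bound: exp(−2·1368·0.029²) = exp(−2.30098) = 0.10016.
Union bound over 3 events: 3·0.10016 = 0.30048.

0.3005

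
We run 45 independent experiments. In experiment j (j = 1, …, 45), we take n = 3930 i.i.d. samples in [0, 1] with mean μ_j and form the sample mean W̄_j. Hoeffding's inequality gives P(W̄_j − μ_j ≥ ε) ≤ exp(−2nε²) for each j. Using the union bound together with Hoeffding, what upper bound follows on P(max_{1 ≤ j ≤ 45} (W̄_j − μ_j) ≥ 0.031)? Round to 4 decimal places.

0.0236

Per-experiment Hoeffding bound: exp(−2·3930·0.031²) = exp(−7.55346) = 0.00052429.
Union bound over 45 events: 45·0.00052429 = 0.02359.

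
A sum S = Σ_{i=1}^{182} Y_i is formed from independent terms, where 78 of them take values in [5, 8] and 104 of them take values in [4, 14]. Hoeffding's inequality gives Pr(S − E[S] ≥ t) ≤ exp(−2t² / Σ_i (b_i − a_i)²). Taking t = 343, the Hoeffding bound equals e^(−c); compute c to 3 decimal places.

21.194

Σ(b_i − a_i)² = 78·3² + 104·10² = 11102.
c = 2t² / 11102 = 2·343² / 11102 = 21.1942.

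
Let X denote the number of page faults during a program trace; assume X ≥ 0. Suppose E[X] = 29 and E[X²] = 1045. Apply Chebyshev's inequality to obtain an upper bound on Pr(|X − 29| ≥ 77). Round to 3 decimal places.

0.034

Var(X) = E[X²] − (E[X])² = 1045 − 841 = 204.
Chebyshev's inequality: Pr(|X − μ| ≥ t) ≤ Var(X)/t² = 204/5929 = 0.0344.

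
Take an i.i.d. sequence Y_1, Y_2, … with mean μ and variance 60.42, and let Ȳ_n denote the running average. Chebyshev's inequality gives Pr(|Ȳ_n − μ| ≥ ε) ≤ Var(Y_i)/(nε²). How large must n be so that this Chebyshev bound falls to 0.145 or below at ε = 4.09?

Require 60.42/(n·4.09²) ≤ 0.145, i.e. n ≥ 60.42/(0.145·4.09²) = 24.910.
The smallest integer n is 25.

25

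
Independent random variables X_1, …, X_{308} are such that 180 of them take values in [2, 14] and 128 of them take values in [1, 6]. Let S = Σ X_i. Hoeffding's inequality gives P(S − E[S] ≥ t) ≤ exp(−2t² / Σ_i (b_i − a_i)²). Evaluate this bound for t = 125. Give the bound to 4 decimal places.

Σ(b_i − a_i)² = 180·12² + 128·5² = 29120.
Exponent = 2·125² / 29120 = 1.07315.
Bound = exp(−1.07315) = 0.34193.

0.3419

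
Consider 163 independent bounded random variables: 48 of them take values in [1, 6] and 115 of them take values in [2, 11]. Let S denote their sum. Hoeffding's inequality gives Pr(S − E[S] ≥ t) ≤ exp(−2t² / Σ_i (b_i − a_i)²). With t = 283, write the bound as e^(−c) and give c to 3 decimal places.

15.233

Σ(b_i − a_i)² = 48·5² + 115·9² = 10515.
c = 2t² / 10515 = 2·283² / 10515 = 15.2333.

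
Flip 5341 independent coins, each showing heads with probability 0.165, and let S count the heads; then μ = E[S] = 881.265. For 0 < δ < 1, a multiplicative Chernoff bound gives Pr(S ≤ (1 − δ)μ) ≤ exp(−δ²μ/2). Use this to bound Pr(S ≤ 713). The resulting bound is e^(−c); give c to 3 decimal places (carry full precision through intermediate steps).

16.064

Write 713 = (1 − δ)μ, so δ = 1 − 713/881.265 = 0.1909358…
Then the exponent is δ²μ/2 = (μ − 713)²/(2μ) = 16.063903.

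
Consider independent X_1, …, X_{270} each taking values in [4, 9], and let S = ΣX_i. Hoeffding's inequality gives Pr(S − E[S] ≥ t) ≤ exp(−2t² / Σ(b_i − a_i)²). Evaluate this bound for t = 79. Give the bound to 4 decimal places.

0.1574

Σ(b_i − a_i)² = 270·(5)² = 6750.
Exponent = 2·79²/6750 = 1.8492.
Bound = exp(−1.8492) = 0.15737.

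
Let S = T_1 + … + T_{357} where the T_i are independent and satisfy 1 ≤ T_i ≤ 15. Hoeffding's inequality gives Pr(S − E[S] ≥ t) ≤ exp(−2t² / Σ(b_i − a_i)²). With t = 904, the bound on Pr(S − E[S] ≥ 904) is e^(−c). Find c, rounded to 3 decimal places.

23.358

Σ(b_i − a_i)² = 357·(14)² = 69972.
c = 2t²/69972 = 2·904²/69972 = 23.3584.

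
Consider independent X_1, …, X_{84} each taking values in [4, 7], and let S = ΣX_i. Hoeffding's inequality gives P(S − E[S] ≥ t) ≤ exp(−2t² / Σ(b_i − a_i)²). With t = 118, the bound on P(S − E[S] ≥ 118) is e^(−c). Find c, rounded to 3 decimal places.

36.836

Σ(b_i − a_i)² = 84·(3)² = 756.
c = 2t²/756 = 2·118²/756 = 36.8360.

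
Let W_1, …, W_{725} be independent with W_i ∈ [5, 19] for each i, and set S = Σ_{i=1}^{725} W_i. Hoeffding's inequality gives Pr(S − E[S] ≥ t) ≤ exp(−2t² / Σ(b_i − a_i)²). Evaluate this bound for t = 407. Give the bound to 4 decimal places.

0.0972

Σ(b_i − a_i)² = 725·(14)² = 142100.
Exponent = 2·407²/142100 = 2.3314.
Bound = exp(−2.3314) = 0.09716.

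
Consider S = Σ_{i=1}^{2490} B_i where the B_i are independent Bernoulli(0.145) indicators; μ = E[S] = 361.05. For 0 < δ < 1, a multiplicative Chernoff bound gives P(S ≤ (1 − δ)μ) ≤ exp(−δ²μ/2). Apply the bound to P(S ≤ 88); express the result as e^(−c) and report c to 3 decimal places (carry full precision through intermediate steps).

Write 88 = (1 − δ)μ, so δ = 1 − 88/361.05 = 0.7562664…
Then the exponent is δ²μ/2 = (μ − 88)²/(2μ) = 103.249276.

103.249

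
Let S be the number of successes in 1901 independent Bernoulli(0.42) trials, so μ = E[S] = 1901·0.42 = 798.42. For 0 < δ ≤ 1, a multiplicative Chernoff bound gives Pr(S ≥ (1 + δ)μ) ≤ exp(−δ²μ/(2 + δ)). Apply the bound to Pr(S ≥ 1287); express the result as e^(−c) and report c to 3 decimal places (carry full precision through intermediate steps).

Write 1287 = (1 + δ)μ, so δ = 1287/798.42 − 1 = 0.6119336…
Then the exponent is δ²μ/(2 + δ) = (1287 − μ)² / (μ·(2 + δ)) = 114.466350.

114.466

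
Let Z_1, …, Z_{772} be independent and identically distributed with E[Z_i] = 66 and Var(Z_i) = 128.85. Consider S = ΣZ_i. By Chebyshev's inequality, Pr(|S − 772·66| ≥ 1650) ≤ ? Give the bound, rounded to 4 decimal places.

0.0365

Var(S) = n·Var(Z_i) = 772·128.85 = 99472.2.
Chebyshev: Pr(|S − 772·66| ≥ 1650) ≤ Var(S)/1650² = 99472.2/2722500 = 0.0365.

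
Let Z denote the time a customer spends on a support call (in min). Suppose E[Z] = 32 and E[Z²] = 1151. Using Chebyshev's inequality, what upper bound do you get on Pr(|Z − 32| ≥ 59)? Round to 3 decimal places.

Var(Z) = E[Z²] − (E[Z])² = 1151 − 1024 = 127.
Chebyshev's inequality: Pr(|Z − μ| ≥ t) ≤ Var(Z)/t² = 127/3481 = 0.0365.

0.036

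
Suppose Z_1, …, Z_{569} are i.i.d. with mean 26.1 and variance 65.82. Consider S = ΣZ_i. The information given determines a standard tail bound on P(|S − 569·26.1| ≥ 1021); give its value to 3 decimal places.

0.036

With mean and variance of each term known, Chebyshev's inequality bounds the deviation of the sum (or sample mean).
Var(S) = n·Var(Z_i) = 569·65.82 = 37451.58.
Chebyshev: P(|S − 569·26.1| ≥ 1021) ≤ Var(S)/1021² = 37451.58/1042441 = 0.0359.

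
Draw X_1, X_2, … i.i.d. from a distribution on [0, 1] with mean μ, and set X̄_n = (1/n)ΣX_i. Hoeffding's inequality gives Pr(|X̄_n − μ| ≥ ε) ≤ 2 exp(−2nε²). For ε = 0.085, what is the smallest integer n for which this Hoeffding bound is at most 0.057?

247

Require 2·exp(−2nε²) ≤ 0.057, i.e. 2nε² ≥ ln(2/0.057) = 3.557851.
So n ≥ 3.557851 / (2·0.085²) = 246.218.
The smallest integer n is 247.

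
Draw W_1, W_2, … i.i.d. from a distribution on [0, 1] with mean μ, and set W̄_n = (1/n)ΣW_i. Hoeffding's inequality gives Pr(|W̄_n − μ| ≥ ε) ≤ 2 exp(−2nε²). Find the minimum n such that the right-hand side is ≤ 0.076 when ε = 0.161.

64

Require 2·exp(−2nε²) ≤ 0.076, i.e. 2nε² ≥ ln(2/0.076) = 3.270169.
So n ≥ 3.270169 / (2·0.161²) = 63.080.
The smallest integer n is 64.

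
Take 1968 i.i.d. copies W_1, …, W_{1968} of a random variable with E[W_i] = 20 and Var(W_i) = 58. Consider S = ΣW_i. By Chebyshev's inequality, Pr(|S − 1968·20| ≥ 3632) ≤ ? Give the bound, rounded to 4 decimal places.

Var(S) = n·Var(W_i) = 1968·58 = 114144.
Chebyshev: Pr(|S − 1968·20| ≥ 3632) ≤ Var(S)/3632² = 114144/13191424 = 0.0087.

0.0087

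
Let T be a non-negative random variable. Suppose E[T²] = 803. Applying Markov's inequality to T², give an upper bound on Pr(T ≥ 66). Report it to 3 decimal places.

Since T ≥ 0, the event {T ≥ 66} is the same as {T² ≥ 4356}.
Markov's inequality applied to T² gives Pr(T² ≥ 4356) ≤ E[T²]/4356 = 803/4356 = 0.1843.

0.184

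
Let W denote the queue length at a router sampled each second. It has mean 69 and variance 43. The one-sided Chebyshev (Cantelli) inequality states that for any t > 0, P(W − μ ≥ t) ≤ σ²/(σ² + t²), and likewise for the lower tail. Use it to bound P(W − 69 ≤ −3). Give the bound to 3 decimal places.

Here σ² = 43 and t = 3, so σ² + t² = 52.
Cantelli's bound: 43/52 = 0.8269.

0.827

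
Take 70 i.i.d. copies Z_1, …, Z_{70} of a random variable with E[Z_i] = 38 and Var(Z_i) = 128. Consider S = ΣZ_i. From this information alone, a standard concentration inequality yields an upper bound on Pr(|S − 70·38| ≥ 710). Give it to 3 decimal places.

0.018

With mean and variance of each term known, Chebyshev's inequality bounds the deviation of the sum (or sample mean).
Var(S) = n·Var(Z_i) = 70·128 = 8960.
Chebyshev: Pr(|S − 70·38| ≥ 710) ≤ Var(S)/710² = 8960/504100 = 0.0178.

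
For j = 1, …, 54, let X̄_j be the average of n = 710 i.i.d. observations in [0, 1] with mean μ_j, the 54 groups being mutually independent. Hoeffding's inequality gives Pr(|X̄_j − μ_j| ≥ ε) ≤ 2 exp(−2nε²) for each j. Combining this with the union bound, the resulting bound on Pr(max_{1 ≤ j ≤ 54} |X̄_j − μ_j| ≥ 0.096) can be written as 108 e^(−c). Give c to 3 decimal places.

Union bound over the 54 events: Pr(max_{1 ≤ j ≤ 54} |X̄_j − μ_j| ≥ 0.096) ≤ 54·2·exp(−2nε²) = 108 exp(−2·710·0.096²).
So c = 2·710·0.096² = 13.0867.

13.087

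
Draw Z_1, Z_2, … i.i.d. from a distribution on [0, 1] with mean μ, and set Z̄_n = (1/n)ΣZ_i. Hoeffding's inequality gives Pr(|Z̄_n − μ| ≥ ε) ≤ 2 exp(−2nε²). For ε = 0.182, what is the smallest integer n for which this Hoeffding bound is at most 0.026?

66

Require 2·exp(−2nε²) ≤ 0.026, i.e. 2nε² ≥ ln(2/0.026) = 4.342806.
So n ≥ 4.342806 / (2·0.182²) = 65.554.
The smallest integer n is 66.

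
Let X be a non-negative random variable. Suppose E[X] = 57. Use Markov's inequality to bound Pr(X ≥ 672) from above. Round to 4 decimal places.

0.0848

Markov's inequality: for a non-negative random variable, Pr(X ≥ a) ≤ E[X]/a.
Here E[X] = 57 and a = 672, so the bound is 57/672 = 0.0848.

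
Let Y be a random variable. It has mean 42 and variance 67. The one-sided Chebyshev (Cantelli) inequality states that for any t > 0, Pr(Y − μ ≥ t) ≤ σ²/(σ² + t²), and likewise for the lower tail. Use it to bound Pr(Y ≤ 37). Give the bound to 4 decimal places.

0.7283

Here σ² = 67 and t = 5, so σ² + t² = 92.
Cantelli's bound: 67/92 = 0.7283.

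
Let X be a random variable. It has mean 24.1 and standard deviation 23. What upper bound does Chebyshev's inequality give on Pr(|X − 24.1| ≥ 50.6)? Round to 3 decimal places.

Chebyshev: Pr(|X − μ| ≥ t) ≤ Var(X)/t².
Var(X) = σ² = 23² = 529.
Bound = 529 / 2560.36 = 0.2066.

0.207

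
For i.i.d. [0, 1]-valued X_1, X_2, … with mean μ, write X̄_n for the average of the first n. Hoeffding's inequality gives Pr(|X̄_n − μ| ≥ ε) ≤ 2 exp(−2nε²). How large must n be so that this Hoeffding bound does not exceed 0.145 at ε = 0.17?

Require 2·exp(−2nε²) ≤ 0.145, i.e. 2nε² ≥ ln(2/0.145) = 2.624169.
So n ≥ 2.624169 / (2·0.17²) = 45.401.
The smallest integer n is 46.

46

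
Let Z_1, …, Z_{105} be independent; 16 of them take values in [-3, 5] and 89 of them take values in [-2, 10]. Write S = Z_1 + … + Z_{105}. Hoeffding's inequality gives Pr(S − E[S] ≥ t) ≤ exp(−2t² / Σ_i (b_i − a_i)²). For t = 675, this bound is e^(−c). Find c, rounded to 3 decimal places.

65.842

Σ(b_i − a_i)² = 16·8² + 89·12² = 13840.
c = 2t² / 13840 = 2·675² / 13840 = 65.8418.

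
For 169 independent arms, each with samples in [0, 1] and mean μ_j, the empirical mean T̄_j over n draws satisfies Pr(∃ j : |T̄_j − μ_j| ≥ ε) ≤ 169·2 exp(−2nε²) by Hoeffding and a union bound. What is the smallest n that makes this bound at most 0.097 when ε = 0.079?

Need 2·169·exp(−2nε²) ≤ 0.097, i.e. exp(−2nε²) ≤ 0.097/338.
So 2nε² ≥ ln(338/0.097) = 8.156090.
Hence n ≥ 8.156090/(2·0.079²) = 653.428.
The smallest integer n is 654.

654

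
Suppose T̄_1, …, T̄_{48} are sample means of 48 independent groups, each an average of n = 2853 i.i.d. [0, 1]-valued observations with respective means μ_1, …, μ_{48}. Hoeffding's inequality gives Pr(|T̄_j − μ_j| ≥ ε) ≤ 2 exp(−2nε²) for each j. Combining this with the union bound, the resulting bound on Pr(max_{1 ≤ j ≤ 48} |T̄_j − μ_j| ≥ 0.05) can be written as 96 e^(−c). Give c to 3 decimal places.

14.265

Union bound over the 48 events: Pr(max_{1 ≤ j ≤ 48} |T̄_j − μ_j| ≥ 0.05) ≤ 48·2·exp(−2nε²) = 96 exp(−2·2853·0.05²).
So c = 2·2853·0.05² = 14.2650.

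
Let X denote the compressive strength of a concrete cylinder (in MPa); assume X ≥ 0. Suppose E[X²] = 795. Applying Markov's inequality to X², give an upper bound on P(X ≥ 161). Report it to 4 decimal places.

Since X ≥ 0, the event {X ≥ 161} is the same as {X² ≥ 25921}.
Markov's inequality applied to X² gives P(X² ≥ 25921) ≤ E[X²]/25921 = 795/25921 = 0.0307.

0.0307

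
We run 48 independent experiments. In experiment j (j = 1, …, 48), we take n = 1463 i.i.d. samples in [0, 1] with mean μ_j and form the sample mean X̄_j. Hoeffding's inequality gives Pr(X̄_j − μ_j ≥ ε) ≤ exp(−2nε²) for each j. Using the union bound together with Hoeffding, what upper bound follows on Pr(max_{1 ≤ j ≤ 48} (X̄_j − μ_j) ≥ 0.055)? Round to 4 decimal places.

Per-experiment Hoeffding bound: exp(−2·1463·0.055²) = exp(−8.85115) = 0.00014322.
Union bound over 48 events: 48·0.00014322 = 0.00687.

0.0069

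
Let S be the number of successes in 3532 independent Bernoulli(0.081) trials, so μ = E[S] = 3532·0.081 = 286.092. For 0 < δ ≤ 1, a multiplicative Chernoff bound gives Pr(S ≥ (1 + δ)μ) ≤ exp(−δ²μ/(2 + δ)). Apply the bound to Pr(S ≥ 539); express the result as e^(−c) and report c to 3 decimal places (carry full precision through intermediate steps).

77.522

Write 539 = (1 + δ)μ, so δ = 539/286.092 − 1 = 0.8840093…
Then the exponent is δ²μ/(2 + δ) = (539 − μ)² / (μ·(2 + δ)) = 77.521605.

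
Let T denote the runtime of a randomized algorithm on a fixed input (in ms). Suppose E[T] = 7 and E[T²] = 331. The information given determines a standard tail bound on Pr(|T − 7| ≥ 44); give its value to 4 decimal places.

0.1457

The first two moments determine the variance, so Chebyshev's inequality is the sharpest standard bound available.
Var(T) = E[T²] − (E[T])² = 331 − 49 = 282.
Chebyshev's inequality: Pr(|T − μ| ≥ t) ≤ Var(T)/t² = 282/1936 = 0.1457.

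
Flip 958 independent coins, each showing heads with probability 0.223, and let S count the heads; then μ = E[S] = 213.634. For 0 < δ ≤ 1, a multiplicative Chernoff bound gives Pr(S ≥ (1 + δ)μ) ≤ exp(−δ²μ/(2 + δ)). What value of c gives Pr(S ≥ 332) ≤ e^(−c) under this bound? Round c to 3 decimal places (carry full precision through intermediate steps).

Write 332 = (1 + δ)μ, so δ = 332/213.634 − 1 = 0.5540597…
Then the exponent is δ²μ/(2 + δ) = (332 − μ)² / (μ·(2 + δ)) = 25.677487.

25.677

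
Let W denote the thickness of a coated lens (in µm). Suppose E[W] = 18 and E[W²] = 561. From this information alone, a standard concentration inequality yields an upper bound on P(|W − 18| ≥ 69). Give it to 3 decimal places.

The first two moments determine the variance, so Chebyshev's inequality is the sharpest standard bound available.
Var(W) = E[W²] − (E[W])² = 561 − 324 = 237.
Chebyshev's inequality: P(|W − μ| ≥ t) ≤ Var(W)/t² = 237/4761 = 0.0498.

0.050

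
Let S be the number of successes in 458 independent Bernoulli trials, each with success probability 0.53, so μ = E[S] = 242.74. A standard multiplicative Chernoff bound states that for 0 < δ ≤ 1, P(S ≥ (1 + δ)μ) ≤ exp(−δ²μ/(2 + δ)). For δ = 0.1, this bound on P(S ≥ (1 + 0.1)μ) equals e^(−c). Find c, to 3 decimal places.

c = δ²μ/(2 + δ) = 0.1²·242.74/(2 + 0.1) = 1.1559.

1.156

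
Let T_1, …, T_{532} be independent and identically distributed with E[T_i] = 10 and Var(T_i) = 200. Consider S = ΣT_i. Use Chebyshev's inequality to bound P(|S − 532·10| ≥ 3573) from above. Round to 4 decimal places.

0.0083

Var(S) = n·Var(T_i) = 532·200 = 106400.
Chebyshev: P(|S − 532·10| ≥ 3573) ≤ Var(S)/3573² = 106400/12766329 = 0.0083.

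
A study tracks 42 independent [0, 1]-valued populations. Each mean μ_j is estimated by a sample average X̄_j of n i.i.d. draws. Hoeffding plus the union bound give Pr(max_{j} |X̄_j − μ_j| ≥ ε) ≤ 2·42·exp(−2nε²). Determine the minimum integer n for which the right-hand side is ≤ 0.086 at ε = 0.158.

138

Need 2·42·exp(−2nε²) ≤ 0.086, i.e. exp(−2nε²) ≤ 0.086/84.
So 2nε² ≥ ln(84/0.086) = 6.884225.
Hence n ≥ 6.884225/(2·0.158²) = 137.883.
The smallest integer n is 138.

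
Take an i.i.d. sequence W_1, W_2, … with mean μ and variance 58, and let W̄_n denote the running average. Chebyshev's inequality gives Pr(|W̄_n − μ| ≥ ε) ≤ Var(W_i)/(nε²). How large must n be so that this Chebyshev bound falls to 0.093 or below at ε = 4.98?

26

Require 58/(n·4.98²) ≤ 0.093, i.e. n ≥ 58/(0.093·4.98²) = 25.147.
The smallest integer n is 26.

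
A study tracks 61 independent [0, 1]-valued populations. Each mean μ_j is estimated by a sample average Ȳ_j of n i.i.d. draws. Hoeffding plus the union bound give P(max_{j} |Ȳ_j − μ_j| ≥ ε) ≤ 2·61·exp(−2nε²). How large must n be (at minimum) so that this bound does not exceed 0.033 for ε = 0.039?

2701

Need 2·61·exp(−2nε²) ≤ 0.033, i.e. exp(−2nε²) ≤ 0.033/122.
So 2nε² ≥ ln(122/0.033) = 8.215269.
Hence n ≥ 8.215269/(2·0.039²) = 2700.614.
The smallest integer n is 2701.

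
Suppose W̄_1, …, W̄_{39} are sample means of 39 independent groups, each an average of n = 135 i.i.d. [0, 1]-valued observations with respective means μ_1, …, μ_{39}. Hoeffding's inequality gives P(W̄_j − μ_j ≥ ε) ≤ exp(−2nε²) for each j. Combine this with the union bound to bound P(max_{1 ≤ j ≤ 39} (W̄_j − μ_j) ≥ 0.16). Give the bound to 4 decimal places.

0.0388

Per-experiment Hoeffding bound: exp(−2·135·0.16²) = exp(−6.91200) = 0.00099576.
Union bound over 39 events: 39·0.00099576 = 0.03883.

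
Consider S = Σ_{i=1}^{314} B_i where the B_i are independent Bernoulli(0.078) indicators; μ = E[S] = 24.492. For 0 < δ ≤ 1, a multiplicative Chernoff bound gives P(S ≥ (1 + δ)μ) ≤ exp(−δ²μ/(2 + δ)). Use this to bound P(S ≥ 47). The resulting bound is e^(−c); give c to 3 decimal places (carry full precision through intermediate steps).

Write 47 = (1 + δ)μ, so δ = 47/24.492 − 1 = 0.918994…
Then the exponent is δ²μ/(2 + δ) = (47 − μ)² / (μ·(2 + δ)) = 7.086248.

7.086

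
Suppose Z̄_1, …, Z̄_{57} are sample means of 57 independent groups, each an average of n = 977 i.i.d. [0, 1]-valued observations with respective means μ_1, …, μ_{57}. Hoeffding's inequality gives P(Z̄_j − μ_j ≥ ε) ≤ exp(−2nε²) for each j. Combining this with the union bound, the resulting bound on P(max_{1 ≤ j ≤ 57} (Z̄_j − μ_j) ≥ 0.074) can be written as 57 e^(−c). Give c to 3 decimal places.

10.700

Union bound over the 57 events: P(max_{1 ≤ j ≤ 57} (Z̄_j − μ_j) ≥ 0.074) ≤ 57·exp(−2nε²) = 57 exp(−2·977·0.074²).
So c = 2·977·0.074² = 10.7001.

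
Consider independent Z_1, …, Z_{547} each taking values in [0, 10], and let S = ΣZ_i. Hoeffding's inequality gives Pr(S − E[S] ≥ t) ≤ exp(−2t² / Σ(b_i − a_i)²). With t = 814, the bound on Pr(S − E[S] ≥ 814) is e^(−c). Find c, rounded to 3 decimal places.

24.227

Σ(b_i − a_i)² = 547·(10)² = 54700.
c = 2t²/54700 = 2·814²/54700 = 24.2265.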